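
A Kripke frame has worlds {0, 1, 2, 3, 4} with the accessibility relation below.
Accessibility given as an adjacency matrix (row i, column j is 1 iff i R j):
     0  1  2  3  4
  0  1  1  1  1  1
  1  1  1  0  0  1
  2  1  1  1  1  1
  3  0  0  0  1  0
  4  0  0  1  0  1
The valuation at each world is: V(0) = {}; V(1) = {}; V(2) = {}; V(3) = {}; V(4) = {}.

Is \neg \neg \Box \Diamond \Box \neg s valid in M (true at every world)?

Let φ = \neg \neg \Box \Diamond \Box \neg s. Evaluate φ at each world:
  0 (successors {0, 1, 2, 3, 4}): φ is true.
  1 (successors {0, 1, 4}): φ is true.
  2 (successors {0, 1, 2, 3, 4}): φ is true.
  3 (successors {3}): φ is true.
  4 (successors {2, 4}): φ is true.
For instance, at 1:
  At 1: \neg \Box \Diamond \Box \neg s is false, so \neg \neg \Box \Diamond \Box \neg s is true.
    At 1: \Box \Diamond \Box \neg s is true, so \neg \Box \Diamond \Box \neg s is false.
      At 1: \Box \Diamond \Box \neg s requires \Diamond \Box \neg s at every successor {0, 1, 4}.
        At 0: \Diamond \Box \neg s is true.
        At 1: \Diamond \Box \neg s is true.
        At 4: \Diamond \Box \neg s is true.
      So \Box \Diamond \Box \neg s is true at 1.

Yes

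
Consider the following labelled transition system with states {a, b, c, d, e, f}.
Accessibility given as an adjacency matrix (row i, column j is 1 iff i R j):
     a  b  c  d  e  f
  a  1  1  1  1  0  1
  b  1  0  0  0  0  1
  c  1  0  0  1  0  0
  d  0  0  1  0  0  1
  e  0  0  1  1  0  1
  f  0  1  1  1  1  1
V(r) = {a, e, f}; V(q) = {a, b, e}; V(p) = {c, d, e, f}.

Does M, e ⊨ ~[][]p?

Yes

At e: [][]p is false, so ~[][]p is true.
  At e: [][]p requires []p at every successor {c, d, f}.
    []p fails at c, so [][]p is false at e.
      At c: []p requires p at every successor {a, d}.
        p fails at a, so []p is false at c.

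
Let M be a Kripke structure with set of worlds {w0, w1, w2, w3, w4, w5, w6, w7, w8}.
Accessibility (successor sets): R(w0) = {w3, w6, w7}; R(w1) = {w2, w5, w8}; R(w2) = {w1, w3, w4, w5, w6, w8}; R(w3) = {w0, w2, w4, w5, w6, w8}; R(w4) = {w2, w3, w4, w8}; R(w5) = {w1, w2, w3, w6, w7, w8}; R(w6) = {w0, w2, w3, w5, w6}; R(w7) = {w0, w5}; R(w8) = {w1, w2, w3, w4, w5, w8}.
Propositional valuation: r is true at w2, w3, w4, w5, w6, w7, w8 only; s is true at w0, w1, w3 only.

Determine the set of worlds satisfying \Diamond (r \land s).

Let φ = \Diamond (r \land s). Evaluate φ at each world:
  w0 (successors {w3, w6, w7}): φ is true.
  w1 (successors {w2, w5, w8}): φ is false.
  w2 (successors {w1, w3, w4, w5, w6, w8}): φ is true.
  w3 (successors {w0, w2, w4, w5, w6, w8}): φ is false.
  w4 (successors {w2, w3, w4, w8}): φ is true.
  w5 (successors {w1, w2, w3, w6, w7, w8}): φ is true.
  w6 (successors {w0, w2, w3, w5, w6}): φ is true.
  w7 (successors {w0, w5}): φ is false.
  w8 (successors {w1, w2, w3, w4, w5, w8}): φ is true.
For instance, at w3:
  At w3: \Diamond (r \land s) requires r \land s at some successor in {w0, w2, w4, w5, w6, w8}.
    At w0: r \land s is false.
    At w2: r \land s is false.
    At w4: r \land s is false.
    At w5: r \land s is false.
    At w6: r \land s is false.
    At w8: r \land s is false.
  So \Diamond (r \land s) is false at w3.
Satisfying worlds: {w0, w2, w4, w5, w6, w8}

w0, w2, w4, w5, w6, w8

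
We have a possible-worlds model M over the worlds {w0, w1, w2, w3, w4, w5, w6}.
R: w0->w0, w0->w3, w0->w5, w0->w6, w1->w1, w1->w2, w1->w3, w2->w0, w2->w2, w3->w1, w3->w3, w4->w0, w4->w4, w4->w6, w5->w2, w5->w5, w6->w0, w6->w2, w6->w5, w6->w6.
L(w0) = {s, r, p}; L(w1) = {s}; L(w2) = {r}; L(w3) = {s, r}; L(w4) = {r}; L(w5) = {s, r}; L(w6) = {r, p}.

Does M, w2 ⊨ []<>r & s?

At w2: []<>r is true, s is false, so []<>r & s is false.
  At w2: []<>r requires <>r at every successor {w0, w2}.
      At w0: <>r requires r at some successor in {w0, w3, w5, w6}.
        r holds at w0, so <>r is true at w0.
      At w2: <>r requires r at some successor in {w0, w2}.
        r holds at w0, so <>r is true at w2.
  So []<>r is true at w2.

No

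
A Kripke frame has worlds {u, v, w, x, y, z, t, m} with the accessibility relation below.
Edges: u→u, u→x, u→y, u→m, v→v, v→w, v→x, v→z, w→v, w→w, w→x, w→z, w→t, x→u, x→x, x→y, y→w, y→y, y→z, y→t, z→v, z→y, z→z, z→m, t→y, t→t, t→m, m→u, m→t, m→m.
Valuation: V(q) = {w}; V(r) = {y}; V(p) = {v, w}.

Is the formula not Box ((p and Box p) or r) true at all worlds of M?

Let φ = not Box ((p and Box p) or r). Evaluate φ at each world:
  u (successors {u, x, y, m}): φ is true.
  v (successors {v, w, x, z}): φ is true.
  w (successors {v, w, x, z, t}): φ is true.
  x (successors {u, x, y}): φ is true.
  y (successors {w, y, z, t}): φ is true.
  z (successors {v, y, z, m}): φ is true.
  t (successors {y, t, m}): φ is true.
  m (successors {u, t, m}): φ is true.
For instance, at m:
  At m: Box ((p and Box p) or r) is false, so not Box ((p and Box p) or r) is true.
    At m: Box ((p and Box p) or r) requires (p and Box p) or r at every successor {u, t, m}.
      (p and Box p) or r fails at u, so Box ((p and Box p) or r) is false at m.

Yes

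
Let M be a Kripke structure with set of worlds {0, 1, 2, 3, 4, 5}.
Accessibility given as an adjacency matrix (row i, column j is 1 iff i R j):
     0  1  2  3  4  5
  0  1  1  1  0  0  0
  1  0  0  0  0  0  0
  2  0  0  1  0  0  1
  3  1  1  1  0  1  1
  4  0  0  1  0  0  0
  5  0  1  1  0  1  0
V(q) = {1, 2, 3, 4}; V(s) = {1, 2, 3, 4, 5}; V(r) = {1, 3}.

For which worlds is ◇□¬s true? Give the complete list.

0, 3, 5

Let φ = ◇□¬s. Evaluate φ at each world:
  0 (successors {0, 1, 2}): φ is true.
  1 (successors ∅): φ is false.
  2 (successors {2, 5}): φ is false.
  3 (successors {0, 1, 2, 4, 5}): φ is true.
  4 (successors {2}): φ is false.
  5 (successors {1, 2, 4}): φ is true.
For instance, at 3:
  At 3: ◇□¬s requires □¬s at some successor in {0, 1, 2, 4, 5}.
    □¬s holds at 1, so ◇□¬s is true at 3.
      At 1: no accessible worlds, so □¬s holds vacuously.
Satisfying worlds: {0, 3, 5}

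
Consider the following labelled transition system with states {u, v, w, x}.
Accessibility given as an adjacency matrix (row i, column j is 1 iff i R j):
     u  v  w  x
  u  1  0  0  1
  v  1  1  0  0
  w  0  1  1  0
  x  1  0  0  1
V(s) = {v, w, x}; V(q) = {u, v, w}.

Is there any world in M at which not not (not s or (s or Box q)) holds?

Let φ = not not (not s or (s or Box q)). Evaluate φ at each world:
  u (successors {u, x}): φ is true.
  v (successors {u, v}): φ is true.
  w (successors {v, w}): φ is true.
  x (successors {u, x}): φ is true.
Detail at u (witness):
  At u: not (not s or (s or Box q)) is false, so not not (not s or (s or Box q)) is true.
    At u: not s or (s or Box q) is true, so not (not s or (s or Box q)) is false.
      At u: not s is true, s or Box q is false, so not s or (s or Box q) is true.

Yes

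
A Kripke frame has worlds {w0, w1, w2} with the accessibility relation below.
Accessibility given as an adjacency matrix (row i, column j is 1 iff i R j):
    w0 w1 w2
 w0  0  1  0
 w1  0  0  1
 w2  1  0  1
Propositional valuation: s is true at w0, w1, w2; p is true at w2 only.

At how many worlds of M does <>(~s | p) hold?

2

Recall that <>ψ holds at a world iff ψ holds at some accessible world.
Let φ = <>(~s | p). Evaluate φ at each world:
  w0 (successors {w1}): φ is false.
  w1 (successors {w2}): φ is true.
  w2 (successors {w0, w2}): φ is true.
For instance, at w0:
  At w0: <>(~s | p) requires ~s | p at some successor in {w1}.
    At w1: ~s | p is false.
  So <>(~s | p) is false at w0.
Satisfying worlds: {w1, w2}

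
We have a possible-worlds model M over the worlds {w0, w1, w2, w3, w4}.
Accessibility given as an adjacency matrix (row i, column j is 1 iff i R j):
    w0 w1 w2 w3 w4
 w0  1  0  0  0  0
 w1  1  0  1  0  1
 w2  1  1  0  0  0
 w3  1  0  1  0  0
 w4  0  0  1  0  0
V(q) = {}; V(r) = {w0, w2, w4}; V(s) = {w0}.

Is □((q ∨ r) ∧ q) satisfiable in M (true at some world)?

Let φ = □((q ∨ r) ∧ q). Evaluate φ at each world:
  w0 (successors {w0}): φ is false.
  w1 (successors {w0, w2, w4}): φ is false.
  w2 (successors {w0, w1}): φ is false.
  w3 (successors {w0, w2}): φ is false.
  w4 (successors {w2}): φ is false.
For instance, at w2:
  At w2: □((q ∨ r) ∧ q) requires (q ∨ r) ∧ q at every successor {w0, w1}.
    (q ∨ r) ∧ q fails at w0, so □((q ∨ r) ∧ q) is false at w2.

No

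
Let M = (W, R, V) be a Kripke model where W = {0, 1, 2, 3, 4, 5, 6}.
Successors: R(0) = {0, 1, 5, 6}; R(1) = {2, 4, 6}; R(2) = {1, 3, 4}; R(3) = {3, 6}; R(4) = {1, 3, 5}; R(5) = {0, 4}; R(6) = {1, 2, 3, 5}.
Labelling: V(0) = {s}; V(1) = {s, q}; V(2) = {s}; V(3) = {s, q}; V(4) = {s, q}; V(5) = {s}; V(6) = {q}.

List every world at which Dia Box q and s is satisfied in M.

Let φ = Dia Box q and s. Evaluate φ at each world:
  0 (successors {0, 1, 5, 6}): φ is false.
  1 (successors {2, 4, 6}): φ is true.
  2 (successors {1, 3, 4}): φ is true.
  3 (successors {3, 6}): φ is true.
  4 (successors {1, 3, 5}): φ is true.
  5 (successors {0, 4}): φ is false.
  6 (successors {1, 2, 3, 5}): φ is false.
For instance, at 0:
  At 0: Dia Box q is false, s is true, so Dia Box q and s is false.
    At 0: Dia Box q requires Box q at some successor in {0, 1, 5, 6}.
      At 0: Box q is false.
      At 1: Box q is false.
      At 5: Box q is false.
      At 6: Box q is false.
    So Dia Box q is false at 0.
Satisfying worlds: {1, 2, 3, 4}

1, 2, 3, 4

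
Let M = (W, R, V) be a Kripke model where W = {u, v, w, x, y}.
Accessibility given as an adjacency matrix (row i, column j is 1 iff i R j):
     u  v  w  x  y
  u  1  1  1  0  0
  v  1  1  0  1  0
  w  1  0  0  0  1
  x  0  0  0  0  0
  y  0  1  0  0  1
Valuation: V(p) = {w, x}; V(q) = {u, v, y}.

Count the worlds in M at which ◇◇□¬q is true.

Recall that □ψ holds at a world iff ψ holds at every accessible world, and ◇ψ holds iff ψ holds at some accessible world.
Let φ = ◇◇□¬q. Evaluate φ at each world:
  u (successors {u, v, w}): φ is true.
  v (successors {u, v, x}): φ is true.
  w (successors {u, y}): φ is false.
  x (successors ∅): φ is false.
  y (successors {v, y}): φ is true.
For instance, at w:
  At w: ◇◇□¬q requires ◇□¬q at some successor in {u, y}.
    At u: ◇□¬q is false.
    At y: ◇□¬q is false.
  So ◇◇□¬q is false at w.
Satisfying worlds: {u, v, y}

3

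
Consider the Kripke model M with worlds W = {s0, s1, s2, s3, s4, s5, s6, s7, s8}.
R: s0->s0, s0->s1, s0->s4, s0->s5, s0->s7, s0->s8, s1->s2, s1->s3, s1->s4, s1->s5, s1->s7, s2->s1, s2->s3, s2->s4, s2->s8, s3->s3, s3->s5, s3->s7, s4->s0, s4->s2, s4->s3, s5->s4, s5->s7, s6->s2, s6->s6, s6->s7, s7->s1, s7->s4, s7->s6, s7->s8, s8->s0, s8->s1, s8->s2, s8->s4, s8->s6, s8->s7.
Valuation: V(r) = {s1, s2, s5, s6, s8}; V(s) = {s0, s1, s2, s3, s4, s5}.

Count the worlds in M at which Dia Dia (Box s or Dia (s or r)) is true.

9

Let φ = Dia Dia (Box s or Dia (s or r)). Evaluate φ at each world:
  s0 (successors {s0, s1, s4, s5, s7, s8}): φ is true.
  s1 (successors {s2, s3, s4, s5, s7}): φ is true.
  s2 (successors {s1, s3, s4, s8}): φ is true.
  s3 (successors {s3, s5, s7}): φ is true.
  s4 (successors {s0, s2, s3}): φ is true.
  s5 (successors {s4, s7}): φ is true.
  s6 (successors {s2, s6, s7}): φ is true.
  s7 (successors {s1, s4, s6, s8}): φ is true.
  s8 (successors {s0, s1, s2, s4, s6, s7}): φ is true.
For instance, at s1:
  At s1: Dia Dia (Box s or Dia (s or r)) requires Dia (Box s or Dia (s or r)) at some successor in {s2, s3, s4, s5, s7}.
    Dia (Box s or Dia (s or r)) holds at s2, so Dia Dia (Box s or Dia (s or r)) is true at s1.
      At s2: Dia (Box s or Dia (s or r)) requires Box s or Dia (s or r) at some successor in {s1, s3, s4, s8}.
        Box s or Dia (s or r) holds at s1, so Dia (Box s or Dia (s or r)) is true at s2.
Satisfying worlds: {s0, s1, s2, s3, s4, s5, s6, s7, s8}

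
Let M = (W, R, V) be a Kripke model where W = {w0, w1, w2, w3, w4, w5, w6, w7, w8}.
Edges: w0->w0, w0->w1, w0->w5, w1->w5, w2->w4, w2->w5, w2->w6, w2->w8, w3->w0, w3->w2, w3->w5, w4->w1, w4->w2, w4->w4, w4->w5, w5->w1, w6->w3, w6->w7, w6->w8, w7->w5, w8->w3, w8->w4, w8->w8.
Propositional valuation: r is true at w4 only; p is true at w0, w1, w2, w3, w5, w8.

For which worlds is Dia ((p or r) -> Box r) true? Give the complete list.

w2, w6

Recall that Box ψ holds at a world iff ψ holds at every accessible world, and Dia ψ holds iff ψ holds at some accessible world.
Let φ = Dia ((p or r) -> Box r). Evaluate φ at each world:
  w0 (successors {w0, w1, w5}): φ is false.
  w1 (successors {w5}): φ is false.
  w2 (successors {w4, w5, w6, w8}): φ is true.
  w3 (successors {w0, w2, w5}): φ is false.
  w4 (successors {w1, w2, w4, w5}): φ is false.
  w5 (successors {w1}): φ is false.
  w6 (successors {w3, w7, w8}): φ is true.
  w7 (successors {w5}): φ is false.
  w8 (successors {w3, w4, w8}): φ is false.
For instance, at w6:
  At w6: Dia ((p or r) -> Box r) requires (p or r) -> Box r at some successor in {w3, w7, w8}.
    (p or r) -> Box r holds at w7, so Dia ((p or r) -> Box r) is true at w6.
      At w7: p or r is false, Box r is false, so (p or r) -> Box r is true.
Satisfying worlds: {w2, w6}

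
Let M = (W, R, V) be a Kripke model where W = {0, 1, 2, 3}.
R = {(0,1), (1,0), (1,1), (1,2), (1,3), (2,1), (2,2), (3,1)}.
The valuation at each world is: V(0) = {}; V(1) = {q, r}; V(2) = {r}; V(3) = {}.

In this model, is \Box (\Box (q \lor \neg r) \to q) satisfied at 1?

No

Recall that \Box ψ holds at a world iff ψ holds at every accessible world, and \Diamond ψ holds iff ψ holds at some accessible world.
At 1: \Box (\Box (q \lor \neg r) \to q) requires \Box (q \lor \neg r) \to q at every successor {0, 1, 2, 3}.
  \Box (q \lor \neg r) \to q fails at 0, so \Box (\Box (q \lor \neg r) \to q) is false at 1.
    At 0: \Box (q \lor \neg r) is true, q is false, so \Box (q \lor \neg r) \to q is false.
      At 0: \Box (q \lor \neg r) requires q \lor \neg r at every successor {1}.
        At 1: q \lor \neg r is true.
      So \Box (q \lor \neg r) is true at 0.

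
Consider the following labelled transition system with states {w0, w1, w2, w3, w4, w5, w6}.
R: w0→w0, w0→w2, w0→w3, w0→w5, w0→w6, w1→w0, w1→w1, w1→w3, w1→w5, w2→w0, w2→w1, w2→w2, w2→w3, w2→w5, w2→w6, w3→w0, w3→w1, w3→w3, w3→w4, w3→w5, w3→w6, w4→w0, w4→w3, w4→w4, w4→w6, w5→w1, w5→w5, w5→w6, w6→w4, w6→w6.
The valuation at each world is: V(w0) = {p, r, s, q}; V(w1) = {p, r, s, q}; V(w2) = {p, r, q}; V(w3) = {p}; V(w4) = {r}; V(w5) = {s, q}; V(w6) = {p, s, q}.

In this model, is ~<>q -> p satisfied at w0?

Recall that <>ψ holds at a world iff ψ holds at some accessible world.
At w0: ~<>q is false, p is true, so ~<>q -> p is true.
  At w0: <>q is true, so ~<>q is false.
    At w0: <>q requires q at some successor in {w0, w2, w3, w5, w6}.
      q holds at w0, so <>q is true at w0.

Yes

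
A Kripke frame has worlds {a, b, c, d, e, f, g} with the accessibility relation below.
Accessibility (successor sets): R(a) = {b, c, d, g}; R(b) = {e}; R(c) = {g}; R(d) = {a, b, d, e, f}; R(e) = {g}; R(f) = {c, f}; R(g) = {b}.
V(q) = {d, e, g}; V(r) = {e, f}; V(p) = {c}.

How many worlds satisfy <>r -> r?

Let φ = <>r -> r. Evaluate φ at each world:
  a (successors {b, c, d, g}): φ is true.
  b (successors {e}): φ is false.
  c (successors {g}): φ is true.
  d (successors {a, b, d, e, f}): φ is false.
  e (successors {g}): φ is true.
  f (successors {c, f}): φ is true.
  g (successors {b}): φ is true.
For instance, at d:
  At d: <>r is true, r is false, so <>r -> r is false.
    At d: <>r requires r at some successor in {a, b, d, e, f}.
      r holds at e, so <>r is true at d.
Satisfying worlds: {a, c, e, f, g}

5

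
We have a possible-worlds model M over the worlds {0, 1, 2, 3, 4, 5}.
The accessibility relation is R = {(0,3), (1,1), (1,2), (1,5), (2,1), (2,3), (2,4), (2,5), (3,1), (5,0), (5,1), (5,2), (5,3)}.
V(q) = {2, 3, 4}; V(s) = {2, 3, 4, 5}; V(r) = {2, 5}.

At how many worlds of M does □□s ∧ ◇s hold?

Let φ = □□s ∧ ◇s. Evaluate φ at each world:
  0 (successors {3}): φ is false.
  1 (successors {1, 2, 5}): φ is false.
  2 (successors {1, 3, 4, 5}): φ is false.
  3 (successors {1}): φ is false.
  4 (successors ∅): φ is false.
  5 (successors {0, 1, 2, 3}): φ is false.
For instance, at 3:
  At 3: □□s is false, ◇s is false, so □□s ∧ ◇s is false.
    At 3: □□s requires □s at every successor {1}.
      □s fails at 1, so □□s is false at 3.
    At 3: ◇s requires s at some successor in {1}.
      At 1: s is false.
    So ◇s is false at 3.
Satisfying worlds: none.

0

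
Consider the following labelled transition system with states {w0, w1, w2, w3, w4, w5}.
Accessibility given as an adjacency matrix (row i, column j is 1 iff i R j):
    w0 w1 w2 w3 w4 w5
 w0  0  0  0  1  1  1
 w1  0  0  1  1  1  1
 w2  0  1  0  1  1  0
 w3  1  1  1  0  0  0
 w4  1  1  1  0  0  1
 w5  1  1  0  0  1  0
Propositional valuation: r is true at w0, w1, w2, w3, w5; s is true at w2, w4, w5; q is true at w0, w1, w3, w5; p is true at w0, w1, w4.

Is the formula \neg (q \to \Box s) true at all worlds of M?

No

Recall that \Box ψ holds at a world iff ψ holds at every accessible world, and \Diamond ψ holds iff ψ holds at some accessible world.
Let φ = \neg (q \to \Box s). Evaluate φ at each world:
  w0 (successors {w3, w4, w5}): φ is true.
  w1 (successors {w2, w3, w4, w5}): φ is true.
  w2 (successors {w1, w3, w4}): φ is false.
  w3 (successors {w0, w1, w2}): φ is true.
  w4 (successors {w0, w1, w2, w5}): φ is false.
  w5 (successors {w0, w1, w4}): φ is true.
Detail at w2 (counterexample):
  At w2: q \to \Box s is true, so \neg (q \to \Box s) is false.
    At w2: q is false, \Box s is false, so q \to \Box s is true.
      At w2: \Box s requires s at every successor {w1, w3, w4}.
        s fails at w1, so \Box s is false at w2.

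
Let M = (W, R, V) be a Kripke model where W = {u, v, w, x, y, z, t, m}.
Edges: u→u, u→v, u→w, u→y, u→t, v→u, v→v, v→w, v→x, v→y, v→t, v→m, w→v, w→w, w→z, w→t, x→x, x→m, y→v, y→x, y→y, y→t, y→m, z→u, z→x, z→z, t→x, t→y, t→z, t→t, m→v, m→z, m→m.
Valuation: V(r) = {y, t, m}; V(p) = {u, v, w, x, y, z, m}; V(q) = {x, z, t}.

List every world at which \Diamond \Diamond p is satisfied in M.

u, v, w, x, y, z, t, m

Recall that \Diamond ψ holds at a world iff ψ holds at some accessible world.
Let φ = \Diamond \Diamond p. Evaluate φ at each world:
  u (successors {u, v, w, y, t}): φ is true.
  v (successors {u, v, w, x, y, t, m}): φ is true.
  w (successors {v, w, z, t}): φ is true.
  x (successors {x, m}): φ is true.
  y (successors {v, x, y, t, m}): φ is true.
  z (successors {u, x, z}): φ is true.
  t (successors {x, y, z, t}): φ is true.
  m (successors {v, z, m}): φ is true.
For instance, at u:
  At u: \Diamond \Diamond p requires \Diamond p at some successor in {u, v, w, y, t}.
    \Diamond p holds at u, so \Diamond \Diamond p is true at u.
      At u: \Diamond p requires p at some successor in {u, v, w, y, t}.
        p holds at u, so \Diamond p is true at u.
Satisfying worlds: {u, v, w, x, y, z, t, m}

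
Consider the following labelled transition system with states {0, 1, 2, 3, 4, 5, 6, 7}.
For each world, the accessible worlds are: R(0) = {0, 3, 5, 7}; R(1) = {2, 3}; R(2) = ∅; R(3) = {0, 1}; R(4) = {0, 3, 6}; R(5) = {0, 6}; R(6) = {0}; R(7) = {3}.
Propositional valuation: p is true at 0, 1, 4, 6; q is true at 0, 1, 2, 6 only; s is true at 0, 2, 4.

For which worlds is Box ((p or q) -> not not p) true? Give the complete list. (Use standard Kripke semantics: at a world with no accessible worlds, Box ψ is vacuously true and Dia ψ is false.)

0, 2, 3, 4, 5, 6, 7

Let φ = Box ((p or q) -> not not p). Evaluate φ at each world:
  0 (successors {0, 3, 5, 7}): φ is true.
  1 (successors {2, 3}): φ is false.
  2 (successors ∅): φ is true.
  3 (successors {0, 1}): φ is true.
  4 (successors {0, 3, 6}): φ is true.
  5 (successors {0, 6}): φ is true.
  6 (successors {0}): φ is true.
  7 (successors {3}): φ is true.
For instance, at 1:
  At 1: Box ((p or q) -> not not p) requires (p or q) -> not not p at every successor {2, 3}.
    (p or q) -> not not p fails at 2, so Box ((p or q) -> not not p) is false at 1.
Satisfying worlds: {0, 2, 3, 4, 5, 6, 7}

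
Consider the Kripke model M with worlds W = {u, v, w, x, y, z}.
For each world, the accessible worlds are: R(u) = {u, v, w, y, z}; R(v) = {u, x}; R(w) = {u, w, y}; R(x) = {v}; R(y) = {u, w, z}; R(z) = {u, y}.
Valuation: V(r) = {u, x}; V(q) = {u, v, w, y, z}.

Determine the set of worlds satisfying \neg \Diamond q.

Let φ = \neg \Diamond q. Evaluate φ at each world:
  u (successors {u, v, w, y, z}): φ is false.
  v (successors {u, x}): φ is false.
  w (successors {u, w, y}): φ is false.
  x (successors {v}): φ is false.
  y (successors {u, w, z}): φ is false.
  z (successors {u, y}): φ is false.
For instance, at w:
  At w: \Diamond q is true, so \neg \Diamond q is false.
    At w: \Diamond q requires q at some successor in {u, w, y}.
      q holds at u, so \Diamond q is true at w.
Satisfying worlds: none.

none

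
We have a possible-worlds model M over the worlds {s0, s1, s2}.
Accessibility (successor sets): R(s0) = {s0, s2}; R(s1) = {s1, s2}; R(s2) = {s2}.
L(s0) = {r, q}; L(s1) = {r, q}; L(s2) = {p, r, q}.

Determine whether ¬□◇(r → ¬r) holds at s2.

At s2: □◇(r → ¬r) is false, so ¬□◇(r → ¬r) is true.
  At s2: □◇(r → ¬r) requires ◇(r → ¬r) at every successor {s2}.
    ◇(r → ¬r) fails at s2, so □◇(r → ¬r) is false at s2.
      At s2: ◇(r → ¬r) requires r → ¬r at some successor in {s2}.
        At s2: r → ¬r is false.
      So ◇(r → ¬r) is false at s2.

Yes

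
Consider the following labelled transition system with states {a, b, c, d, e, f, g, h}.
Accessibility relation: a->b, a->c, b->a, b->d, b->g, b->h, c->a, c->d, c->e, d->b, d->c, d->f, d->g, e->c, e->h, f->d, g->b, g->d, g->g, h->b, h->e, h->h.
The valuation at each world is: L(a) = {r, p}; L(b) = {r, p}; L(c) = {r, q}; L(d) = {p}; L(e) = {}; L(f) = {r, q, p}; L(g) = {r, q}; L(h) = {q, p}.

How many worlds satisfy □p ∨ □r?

3

Recall that □ψ holds at a world iff ψ holds at every accessible world, and ◇ψ holds iff ψ holds at some accessible world.
Let φ = □p ∨ □r. Evaluate φ at each world:
  a (successors {b, c}): φ is true.
  b (successors {a, d, g, h}): φ is false.
  c (successors {a, d, e}): φ is false.
  d (successors {b, c, f, g}): φ is true.
  e (successors {c, h}): φ is false.
  f (successors {d}): φ is true.
  g (successors {b, d, g}): φ is false.
  h (successors {b, e, h}): φ is false.
For instance, at d:
  At d: □p is false, □r is true, so □p ∨ □r is true.
    At d: □p requires p at every successor {b, c, f, g}.
      p fails at c, so □p is false at d.
    At d: □r requires r at every successor {b, c, f, g}.
      At b: r is true.
      At c: r is true.
      At f: r is true.
      At g: r is true.
    So □r is true at d.
Satisfying worlds: {a, d, f}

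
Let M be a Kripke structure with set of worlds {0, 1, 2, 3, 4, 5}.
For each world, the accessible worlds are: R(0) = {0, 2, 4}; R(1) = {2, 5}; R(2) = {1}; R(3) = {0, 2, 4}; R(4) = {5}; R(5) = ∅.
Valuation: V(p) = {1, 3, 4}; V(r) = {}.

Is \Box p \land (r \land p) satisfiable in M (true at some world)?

Let φ = \Box p \land (r \land p). Evaluate φ at each world:
  0 (successors {0, 2, 4}): φ is false.
  1 (successors {2, 5}): φ is false.
  2 (successors {1}): φ is false.
  3 (successors {0, 2, 4}): φ is false.
  4 (successors {5}): φ is false.
  5 (successors ∅): φ is false.
For instance, at 4:
  At 4: \Box p is false, r \land p is false, so \Box p \land (r \land p) is false.
    At 4: \Box p requires p at every successor {5}.
      p fails at 5, so \Box p is false at 4.

No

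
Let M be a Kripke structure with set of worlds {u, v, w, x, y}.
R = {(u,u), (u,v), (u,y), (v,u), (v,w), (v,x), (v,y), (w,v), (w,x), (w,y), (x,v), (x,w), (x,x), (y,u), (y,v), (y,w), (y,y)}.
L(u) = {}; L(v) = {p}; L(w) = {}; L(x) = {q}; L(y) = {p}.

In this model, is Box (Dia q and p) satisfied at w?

At w: Box (Dia q and p) requires Dia q and p at every successor {v, x, y}.
  Dia q and p fails at x, so Box (Dia q and p) is false at w.
    At x: Dia q is true, p is false, so Dia q and p is false.
      At x: Dia q requires q at some successor in {v, w, x}.
        q holds at x, so Dia q is true at x.

No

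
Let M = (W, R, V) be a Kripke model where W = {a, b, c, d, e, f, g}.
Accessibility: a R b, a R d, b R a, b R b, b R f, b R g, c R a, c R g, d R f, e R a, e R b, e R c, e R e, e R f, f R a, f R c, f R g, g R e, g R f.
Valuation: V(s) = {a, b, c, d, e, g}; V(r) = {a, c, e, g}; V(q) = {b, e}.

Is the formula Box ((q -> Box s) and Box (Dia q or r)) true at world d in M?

Yes

Recall that Box ψ holds at a world iff ψ holds at every accessible world, and Dia ψ holds iff ψ holds at some accessible world.
At d: Box ((q -> Box s) and Box (Dia q or r)) requires (q -> Box s) and Box (Dia q or r) at every successor {f}.
    At f: q -> Box s is true, Box (Dia q or r) is true, so (q -> Box s) and Box (Dia q or r) is true.
      At f: q is false, Box s is true, so q -> Box s is true.
      At f: Box (Dia q or r) requires Dia q or r at every successor {a, c, g}.
        At a: Dia q or r is true.
        At c: Dia q or r is true.
        At g: Dia q or r is true.
      So Box (Dia q or r) is true at f.
So Box ((q -> Box s) and Box (Dia q or r)) is true at d.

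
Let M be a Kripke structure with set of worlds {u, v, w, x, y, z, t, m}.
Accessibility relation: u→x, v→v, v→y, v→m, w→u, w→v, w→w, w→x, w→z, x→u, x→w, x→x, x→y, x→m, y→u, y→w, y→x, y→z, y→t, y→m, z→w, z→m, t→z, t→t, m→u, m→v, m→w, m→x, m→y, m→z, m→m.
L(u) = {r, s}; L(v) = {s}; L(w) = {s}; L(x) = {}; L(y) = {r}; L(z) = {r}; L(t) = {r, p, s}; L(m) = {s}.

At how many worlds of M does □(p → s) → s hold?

5

Let φ = □(p → s) → s. Evaluate φ at each world:
  u (successors {x}): φ is true.
  v (successors {v, y, m}): φ is true.
  w (successors {u, v, w, x, z}): φ is true.
  x (successors {u, w, x, y, m}): φ is false.
  y (successors {u, w, x, z, t, m}): φ is false.
  z (successors {w, m}): φ is false.
  t (successors {z, t}): φ is true.
  m (successors {u, v, w, x, y, z, m}): φ is true.
For instance, at m:
  At m: □(p → s) is true, s is true, so □(p → s) → s is true.
    At m: □(p → s) requires p → s at every successor {u, v, w, x, y, z, m}.
      At u: p → s is true.
      At v: p → s is true.
      At w: p → s is true.
      At x: p → s is true.
      At y: p → s is true.
      At z: p → s is true.
      At m: p → s is true.
    So □(p → s) is true at m.
Satisfying worlds: {u, v, w, t, m}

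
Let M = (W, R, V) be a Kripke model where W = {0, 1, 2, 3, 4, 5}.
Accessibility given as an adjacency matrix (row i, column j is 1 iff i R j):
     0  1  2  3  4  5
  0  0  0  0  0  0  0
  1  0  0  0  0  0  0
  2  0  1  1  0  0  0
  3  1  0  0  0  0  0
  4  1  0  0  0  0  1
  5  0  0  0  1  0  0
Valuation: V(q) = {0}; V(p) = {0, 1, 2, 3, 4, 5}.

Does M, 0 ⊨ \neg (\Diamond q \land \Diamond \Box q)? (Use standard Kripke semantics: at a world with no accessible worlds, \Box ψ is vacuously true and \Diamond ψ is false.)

Yes

At 0: \Diamond q \land \Diamond \Box q is false, so \neg (\Diamond q \land \Diamond \Box q) is true.
  At 0: \Diamond q is false, \Diamond \Box q is false, so \Diamond q \land \Diamond \Box q is false.
    At 0: no accessible worlds, so \Diamond q is false.
    At 0: no accessible worlds, so \Diamond \Box q is false.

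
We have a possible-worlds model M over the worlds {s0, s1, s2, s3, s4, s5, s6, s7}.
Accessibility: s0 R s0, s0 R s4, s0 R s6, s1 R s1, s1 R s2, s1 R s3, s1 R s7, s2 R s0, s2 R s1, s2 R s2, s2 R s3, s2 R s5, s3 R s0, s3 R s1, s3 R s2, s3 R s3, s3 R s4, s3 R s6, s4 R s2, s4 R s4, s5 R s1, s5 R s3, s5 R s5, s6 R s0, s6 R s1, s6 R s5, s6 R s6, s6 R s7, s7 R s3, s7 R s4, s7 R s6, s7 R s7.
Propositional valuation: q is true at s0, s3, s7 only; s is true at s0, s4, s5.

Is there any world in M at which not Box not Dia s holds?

Yes

Let φ = not Box not Dia s. Evaluate φ at each world:
  s0 (successors {s0, s4, s6}): φ is true.
  s1 (successors {s1, s2, s3, s7}): φ is true.
  s2 (successors {s0, s1, s2, s3, s5}): φ is true.
  s3 (successors {s0, s1, s2, s3, s4, s6}): φ is true.
  s4 (successors {s2, s4}): φ is true.
  s5 (successors {s1, s3, s5}): φ is true.
  s6 (successors {s0, s1, s5, s6, s7}): φ is true.
  s7 (successors {s3, s4, s6, s7}): φ is true.
Detail at s0 (witness):
  At s0: Box not Dia s is false, so not Box not Dia s is true.
    At s0: Box not Dia s requires not Dia s at every successor {s0, s4, s6}.
      not Dia s fails at s0, so Box not Dia s is false at s0.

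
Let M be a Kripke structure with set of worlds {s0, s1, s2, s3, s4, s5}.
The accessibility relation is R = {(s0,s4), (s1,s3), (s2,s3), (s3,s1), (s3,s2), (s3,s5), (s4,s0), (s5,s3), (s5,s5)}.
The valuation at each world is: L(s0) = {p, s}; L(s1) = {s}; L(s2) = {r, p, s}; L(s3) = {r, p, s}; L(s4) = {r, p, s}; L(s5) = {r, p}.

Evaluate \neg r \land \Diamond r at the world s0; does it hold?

Yes

Recall that \Diamond ψ holds at a world iff ψ holds at some accessible world.
At s0: \neg r is true, \Diamond r is true, so \neg r \land \Diamond r is true.
  At s0: \Diamond r requires r at some successor in {s4}.
    r holds at s4, so \Diamond r is true at s0.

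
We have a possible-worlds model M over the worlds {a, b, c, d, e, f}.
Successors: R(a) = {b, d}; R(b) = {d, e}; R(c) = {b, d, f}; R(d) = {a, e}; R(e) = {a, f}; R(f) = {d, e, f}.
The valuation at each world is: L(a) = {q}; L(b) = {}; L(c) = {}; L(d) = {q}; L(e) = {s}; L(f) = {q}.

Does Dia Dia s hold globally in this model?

No

Let φ = Dia Dia s. Evaluate φ at each world:
  a (successors {b, d}): φ is true.
  b (successors {d, e}): φ is true.
  c (successors {b, d, f}): φ is true.
  d (successors {a, e}): φ is false.
  e (successors {a, f}): φ is true.
  f (successors {d, e, f}): φ is true.
Detail at d (counterexample):
  At d: Dia Dia s requires Dia s at some successor in {a, e}.
    At a: Dia s is false.
    At e: Dia s is false.
  So Dia Dia s is false at d.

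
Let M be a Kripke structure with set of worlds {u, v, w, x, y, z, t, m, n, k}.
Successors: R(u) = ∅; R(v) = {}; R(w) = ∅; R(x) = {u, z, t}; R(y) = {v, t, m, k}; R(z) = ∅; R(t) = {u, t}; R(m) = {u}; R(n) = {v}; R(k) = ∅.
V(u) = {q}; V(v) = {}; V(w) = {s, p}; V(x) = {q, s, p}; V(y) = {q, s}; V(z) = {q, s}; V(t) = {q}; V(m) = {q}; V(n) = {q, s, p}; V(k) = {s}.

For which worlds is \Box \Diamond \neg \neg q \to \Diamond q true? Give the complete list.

x, y, t, m, n

Let φ = \Box \Diamond \neg \neg q \to \Diamond q. Evaluate φ at each world:
  u (successors ∅): φ is false.
  v (successors ∅): φ is false.
  w (successors ∅): φ is false.
  x (successors {u, z, t}): φ is true.
  y (successors {v, t, m, k}): φ is true.
  z (successors ∅): φ is false.
  t (successors {u, t}): φ is true.
  m (successors {u}): φ is true.
  n (successors {v}): φ is true.
  k (successors ∅): φ is false.
For instance, at t:
  At t: \Box \Diamond \neg \neg q is false, \Diamond q is true, so \Box \Diamond \neg \neg q \to \Diamond q is true.
    At t: \Box \Diamond \neg \neg q requires \Diamond \neg \neg q at every successor {u, t}.
      \Diamond \neg \neg q fails at u, so \Box \Diamond \neg \neg q is false at t.
    At t: \Diamond q requires q at some successor in {u, t}.
      q holds at u, so \Diamond q is true at t.
Satisfying worlds: {x, y, t, m, n}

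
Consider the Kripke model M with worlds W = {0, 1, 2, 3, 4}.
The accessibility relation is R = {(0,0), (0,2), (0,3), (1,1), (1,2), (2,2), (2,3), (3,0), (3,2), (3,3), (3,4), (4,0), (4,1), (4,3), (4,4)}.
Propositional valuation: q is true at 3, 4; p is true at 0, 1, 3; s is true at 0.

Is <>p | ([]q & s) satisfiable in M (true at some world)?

Let φ = <>p | ([]q & s). Evaluate φ at each world:
  0 (successors {0, 2, 3}): φ is true.
  1 (successors {1, 2}): φ is true.
  2 (successors {2, 3}): φ is true.
  3 (successors {0, 2, 3, 4}): φ is true.
  4 (successors {0, 1, 3, 4}): φ is true.
Detail at 0 (witness):
  At 0: <>p is true, []q & s is false, so <>p | ([]q & s) is true.
    At 0: <>p requires p at some successor in {0, 2, 3}.
      p holds at 0, so <>p is true at 0.
    At 0: []q is false, s is true, so []q & s is false.
      At 0: []q requires q at every successor {0, 2, 3}.
        q fails at 0, so []q is false at 0.

Yes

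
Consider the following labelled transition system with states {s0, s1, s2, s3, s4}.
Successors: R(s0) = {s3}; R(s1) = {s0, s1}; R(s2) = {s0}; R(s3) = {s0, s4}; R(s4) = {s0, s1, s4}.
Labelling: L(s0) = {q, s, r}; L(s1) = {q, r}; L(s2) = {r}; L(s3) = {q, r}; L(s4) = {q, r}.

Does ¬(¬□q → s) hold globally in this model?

Let φ = ¬(¬□q → s). Evaluate φ at each world:
  s0 (successors {s3}): φ is false.
  s1 (successors {s0, s1}): φ is false.
  s2 (successors {s0}): φ is false.
  s3 (successors {s0, s4}): φ is false.
  s4 (successors {s0, s1, s4}): φ is false.
Detail at s0 (counterexample):
  At s0: ¬□q → s is true, so ¬(¬□q → s) is false.
    At s0: ¬□q is false, s is true, so ¬□q → s is true.
      At s0: □q is true, so ¬□q is false.

No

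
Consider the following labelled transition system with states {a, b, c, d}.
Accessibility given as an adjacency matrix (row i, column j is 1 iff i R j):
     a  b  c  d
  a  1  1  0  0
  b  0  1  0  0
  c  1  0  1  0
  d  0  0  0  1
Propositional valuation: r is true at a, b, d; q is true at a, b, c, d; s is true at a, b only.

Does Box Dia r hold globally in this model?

Recall that Box ψ holds at a world iff ψ holds at every accessible world, and Dia ψ holds iff ψ holds at some accessible world.
Let φ = Box Dia r. Evaluate φ at each world:
  a (successors {a, b}): φ is true.
  b (successors {b}): φ is true.
  c (successors {a, c}): φ is true.
  d (successors {d}): φ is true.
For instance, at b:
  At b: Box Dia r requires Dia r at every successor {b}.
      At b: Dia r requires r at some successor in {b}.
        r holds at b, so Dia r is true at b.
  So Box Dia r is true at b.

Yes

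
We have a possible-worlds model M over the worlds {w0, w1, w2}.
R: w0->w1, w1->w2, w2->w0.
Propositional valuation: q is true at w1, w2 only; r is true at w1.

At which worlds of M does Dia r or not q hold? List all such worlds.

Let φ = Dia r or not q. Evaluate φ at each world:
  w0 (successors {w1}): φ is true.
  w1 (successors {w2}): φ is false.
  w2 (successors {w0}): φ is false.
For instance, at w2:
  At w2: Dia r is false, not q is false, so Dia r or not q is false.
    At w2: Dia r requires r at some successor in {w0}.
      At w0: r is false.
    So Dia r is false at w2.
Satisfying worlds: {w0}

w0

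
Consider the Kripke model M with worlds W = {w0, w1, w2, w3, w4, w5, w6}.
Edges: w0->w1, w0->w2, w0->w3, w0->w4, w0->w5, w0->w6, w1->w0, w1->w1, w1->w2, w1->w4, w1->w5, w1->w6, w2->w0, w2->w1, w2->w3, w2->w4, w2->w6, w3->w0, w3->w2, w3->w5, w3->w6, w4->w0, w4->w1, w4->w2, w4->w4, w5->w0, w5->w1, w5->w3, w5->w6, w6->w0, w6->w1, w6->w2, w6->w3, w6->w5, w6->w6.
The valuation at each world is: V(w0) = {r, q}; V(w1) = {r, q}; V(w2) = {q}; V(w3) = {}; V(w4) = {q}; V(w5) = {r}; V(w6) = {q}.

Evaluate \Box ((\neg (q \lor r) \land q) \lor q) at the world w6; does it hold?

Recall that \Box ψ holds at a world iff ψ holds at every accessible world, and \Diamond ψ holds iff ψ holds at some accessible world.
At w6: \Box ((\neg (q \lor r) \land q) \lor q) requires (\neg (q \lor r) \land q) \lor q at every successor {w0, w1, w2, w3, w5, w6}.
  (\neg (q \lor r) \land q) \lor q fails at w3, so \Box ((\neg (q \lor r) \land q) \lor q) is false at w6.

No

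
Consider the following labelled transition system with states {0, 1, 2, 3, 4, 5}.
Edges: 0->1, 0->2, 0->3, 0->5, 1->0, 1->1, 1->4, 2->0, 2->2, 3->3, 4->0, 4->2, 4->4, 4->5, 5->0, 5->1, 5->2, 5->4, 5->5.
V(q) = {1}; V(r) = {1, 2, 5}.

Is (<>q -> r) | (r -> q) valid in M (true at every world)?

Yes

Let φ = (<>q -> r) | (r -> q). Evaluate φ at each world:
  0 (successors {1, 2, 3, 5}): φ is true.
  1 (successors {0, 1, 4}): φ is true.
  2 (successors {0, 2}): φ is true.
  3 (successors {3}): φ is true.
  4 (successors {0, 2, 4, 5}): φ is true.
  5 (successors {0, 1, 2, 4, 5}): φ is true.
For instance, at 2:
  At 2: <>q -> r is true, r -> q is false, so (<>q -> r) | (r -> q) is true.
    At 2: <>q is false, r is true, so <>q -> r is true.
      At 2: <>q requires q at some successor in {0, 2}.
        At 0: q is false.
        At 2: q is false.
      So <>q is false at 2.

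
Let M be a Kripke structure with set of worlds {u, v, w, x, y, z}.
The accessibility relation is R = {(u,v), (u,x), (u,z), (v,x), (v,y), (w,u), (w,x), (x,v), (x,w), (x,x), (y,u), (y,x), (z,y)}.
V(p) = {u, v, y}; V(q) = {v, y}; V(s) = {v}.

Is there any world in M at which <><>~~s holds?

Let φ = <><>~~s. Evaluate φ at each world:
  u (successors {v, x, z}): φ is true.
  v (successors {x, y}): φ is true.
  w (successors {u, x}): φ is true.
  x (successors {v, w, x}): φ is true.
  y (successors {u, x}): φ is true.
  z (successors {y}): φ is false.
Detail at u (witness):
  At u: <><>~~s requires <>~~s at some successor in {v, x, z}.
    <>~~s holds at x, so <><>~~s is true at u.
      At x: <>~~s requires ~~s at some successor in {v, w, x}.
        ~~s holds at v, so <>~~s is true at x.

Yes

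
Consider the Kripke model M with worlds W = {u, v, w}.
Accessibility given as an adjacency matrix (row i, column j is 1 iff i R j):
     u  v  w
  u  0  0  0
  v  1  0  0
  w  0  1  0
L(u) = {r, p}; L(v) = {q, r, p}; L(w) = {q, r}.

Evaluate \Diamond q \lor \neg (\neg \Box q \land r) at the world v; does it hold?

No

Recall that \Box ψ holds at a world iff ψ holds at every accessible world, and \Diamond ψ holds iff ψ holds at some accessible world.
At v: \Diamond q is false, \neg (\neg \Box q \land r) is false, so \Diamond q \lor \neg (\neg \Box q \land r) is false.
  At v: \Diamond q requires q at some successor in {u}.
    At u: q is false.
  So \Diamond q is false at v.
  At v: \neg \Box q \land r is true, so \neg (\neg \Box q \land r) is false.
    At v: \neg \Box q is true, r is true, so \neg \Box q \land r is true.
      At v: \Box q is false, so \neg \Box q is true.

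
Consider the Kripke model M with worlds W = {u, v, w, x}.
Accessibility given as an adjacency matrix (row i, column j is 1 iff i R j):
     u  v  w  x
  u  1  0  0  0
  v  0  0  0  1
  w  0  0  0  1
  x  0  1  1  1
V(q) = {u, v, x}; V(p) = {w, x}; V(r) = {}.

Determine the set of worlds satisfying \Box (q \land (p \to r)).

u

Recall that \Box ψ holds at a world iff ψ holds at every accessible world, and \Diamond ψ holds iff ψ holds at some accessible world.
Let φ = \Box (q \land (p \to r)). Evaluate φ at each world:
  u (successors {u}): φ is true.
  v (successors {x}): φ is false.
  w (successors {x}): φ is false.
  x (successors {v, w, x}): φ is false.
For instance, at v:
  At v: \Box (q \land (p \to r)) requires q \land (p \to r) at every successor {x}.
    q \land (p \to r) fails at x, so \Box (q \land (p \to r)) is false at v.
Satisfying worlds: {u}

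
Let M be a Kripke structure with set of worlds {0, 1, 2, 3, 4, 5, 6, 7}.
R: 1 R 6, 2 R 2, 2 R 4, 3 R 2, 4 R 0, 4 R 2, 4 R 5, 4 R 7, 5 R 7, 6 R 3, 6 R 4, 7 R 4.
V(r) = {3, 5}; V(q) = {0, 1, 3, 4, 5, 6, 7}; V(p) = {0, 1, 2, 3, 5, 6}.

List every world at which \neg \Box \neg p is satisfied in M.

Let φ = \neg \Box \neg p. Evaluate φ at each world:
  0 (successors ∅): φ is false.
  1 (successors {6}): φ is true.
  2 (successors {2, 4}): φ is true.
  3 (successors {2}): φ is true.
  4 (successors {0, 2, 5, 7}): φ is true.
  5 (successors {7}): φ is false.
  6 (successors {3, 4}): φ is true.
  7 (successors {4}): φ is false.
For instance, at 4:
  At 4: \Box \neg p is false, so \neg \Box \neg p is true.
    At 4: \Box \neg p requires \neg p at every successor {0, 2, 5, 7}.
      \neg p fails at 0, so \Box \neg p is false at 4.
Satisfying worlds: {1, 2, 3, 4, 6}

1, 2, 3, 4, 6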